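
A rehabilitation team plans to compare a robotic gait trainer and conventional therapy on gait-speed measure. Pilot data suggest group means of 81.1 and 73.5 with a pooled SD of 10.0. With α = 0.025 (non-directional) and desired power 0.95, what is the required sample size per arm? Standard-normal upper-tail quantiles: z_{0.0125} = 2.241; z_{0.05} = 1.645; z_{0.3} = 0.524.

n = 53 per group

Cohen's d = |M₁ − M₂| / SD_pooled = |81.1 − 73.5| / 10.0 = 7.6 / 10.0 = 0.760.
For two independent groups with equal n: n = 2·((z_{α/2} + z_β) / d)².
z_{α/2} + z_β = 2.241 + 1.645 = 3.886.
n = 2 × (3.886 / 0.760)² = 2 × 5.113² = 2 × 26.14 = 52.3.
Round up to the next whole participant.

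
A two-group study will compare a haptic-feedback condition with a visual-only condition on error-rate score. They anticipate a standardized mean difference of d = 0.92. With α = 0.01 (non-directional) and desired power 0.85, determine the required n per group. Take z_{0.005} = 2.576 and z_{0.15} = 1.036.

n = 31 per group

For two independent groups with equal n: n = 2·((z_{α/2} + z_β) / d)².
z_{α/2} + z_β = 2.576 + 1.036 = 3.612.
n = 2 × (3.612 / 0.92)² = 2 × 3.926² = 2 × 15.41 = 30.8.
Round up to the next whole participant.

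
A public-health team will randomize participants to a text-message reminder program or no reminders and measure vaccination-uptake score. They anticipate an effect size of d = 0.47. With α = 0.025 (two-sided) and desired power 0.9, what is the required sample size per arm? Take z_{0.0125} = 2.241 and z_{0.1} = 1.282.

n = 113 per group

For two independent groups with equal n: n = 2·((z_{α/2} + z_β) / d)².
z_{α/2} + z_β = 2.241 + 1.282 = 3.523.
n = 2 × (3.523 / 0.47)² = 2 × 7.496² = 2 × 56.19 = 112.4.
Round up to the next whole participant.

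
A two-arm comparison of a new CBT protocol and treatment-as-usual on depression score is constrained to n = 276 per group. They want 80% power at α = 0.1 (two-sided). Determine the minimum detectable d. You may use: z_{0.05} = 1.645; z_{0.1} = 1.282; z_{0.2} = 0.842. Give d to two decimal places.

d_min ≈ 0.21

For two independent groups of n = 276 each: d_min = (z_{α/2} + z_β)·√(2/n).
z-sum = 1.645 + 0.842 = 2.487.
d_min = 2.487 × √(2/276) = 2.487 × 0.0851 = 0.212.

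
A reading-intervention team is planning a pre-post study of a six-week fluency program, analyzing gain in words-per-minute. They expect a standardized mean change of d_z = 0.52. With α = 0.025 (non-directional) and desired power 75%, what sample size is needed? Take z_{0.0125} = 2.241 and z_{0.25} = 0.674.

n = 32 pairs

For a paired (one-sample on differences) test: n = ((z_{α/2} + z_β) / d)².
z_{α/2} + z_β = 2.241 + 0.674 = 2.915.
n = (2.915 / 0.52)² = 5.606² = 31.42.
Round up.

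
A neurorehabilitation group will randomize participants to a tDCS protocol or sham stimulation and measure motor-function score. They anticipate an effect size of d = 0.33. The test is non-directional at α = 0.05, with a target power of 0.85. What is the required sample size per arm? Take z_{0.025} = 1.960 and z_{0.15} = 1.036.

For two independent groups with equal n: n = 2·((z_{α/2} + z_β) / d)².
z_{α/2} + z_β = 1.960 + 1.036 = 2.996.
n = 2 × (2.996 / 0.33)² = 2 × 9.079² = 2 × 82.42 = 164.8.
Round up to the next whole participant.

n = 165 per group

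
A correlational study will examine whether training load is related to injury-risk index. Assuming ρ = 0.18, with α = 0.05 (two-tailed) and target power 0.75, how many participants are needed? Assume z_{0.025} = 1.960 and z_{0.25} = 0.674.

Fisher's z: C = ½·ln((1+r)/(1−r)) = ½·ln(1.4390) = 0.1820.
n = ((z_{α/2} + z_β)/C)² + 3.
(1.960 + 0.674) / 0.1820 = 2.634 / 0.1820 = 14.473.
n = 14.473² + 3 = 209.45 + 3 = 212.5.
Round up.

n = 213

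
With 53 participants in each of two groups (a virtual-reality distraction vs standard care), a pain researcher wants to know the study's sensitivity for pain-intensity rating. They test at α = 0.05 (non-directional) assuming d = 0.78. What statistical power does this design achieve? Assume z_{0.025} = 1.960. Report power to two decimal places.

For two equal groups, power = Φ(d·√(n/2) − z_{α/2}).
d·√(n/2) = 0.78 × √(53/2) = 0.78 × 5.148 = 4.015.
z_β = 4.015 − 1.960 = 2.055.
Power = Φ(2.055) = 0.980.

power ≈ 0.98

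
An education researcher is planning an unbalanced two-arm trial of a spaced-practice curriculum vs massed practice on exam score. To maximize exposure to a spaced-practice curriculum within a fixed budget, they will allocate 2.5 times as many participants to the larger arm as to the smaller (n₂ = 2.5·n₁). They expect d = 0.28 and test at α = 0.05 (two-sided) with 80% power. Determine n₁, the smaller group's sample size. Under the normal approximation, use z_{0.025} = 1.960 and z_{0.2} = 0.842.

n₁ = 141

With allocation ratio k = n₂/n₁ = 2.5, Var(x̄₁−x̄₂) = σ²(1/n₁ + 1/(k·n₁)) = σ²·(k+1)/(k·n₁).
So n₁ = (1 + 1/k)·((z_{α/2} + z_β)/d)² = 1.400 × (2.802/0.28)².
n₁ = 1.400 × 100.14 = 140.2.
Round up: n₁ = 141, giving n₂ = ⌈2.5 × 141⌉ = ⌈352.5⌉ = 353.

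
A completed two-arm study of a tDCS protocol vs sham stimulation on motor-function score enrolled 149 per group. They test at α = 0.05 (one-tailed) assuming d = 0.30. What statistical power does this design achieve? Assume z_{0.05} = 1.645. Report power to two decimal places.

For two equal groups, power = Φ(d·√(n/2) − z_{α}).
d·√(n/2) = 0.30 × √(149/2) = 0.30 × 8.631 = 2.589.
z_β = 2.589 − 1.645 = 0.944.
Power = Φ(0.944) = 0.828.

power ≈ 0.83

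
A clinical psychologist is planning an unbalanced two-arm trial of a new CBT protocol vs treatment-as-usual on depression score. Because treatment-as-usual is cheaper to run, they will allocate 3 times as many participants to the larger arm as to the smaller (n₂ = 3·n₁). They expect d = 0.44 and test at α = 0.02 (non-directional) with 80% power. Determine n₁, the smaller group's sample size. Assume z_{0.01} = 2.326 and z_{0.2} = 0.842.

n₁ = 70

With allocation ratio k = n₂/n₁ = 3, Var(x̄₁−x̄₂) = σ²(1/n₁ + 1/(k·n₁)) = σ²·(k+1)/(k·n₁).
So n₁ = (1 + 1/k)·((z_{α/2} + z_β)/d)² = 1.333 × (3.168/0.44)².
n₁ = 1.333 × 51.84 = 69.1.
Round up: n₁ = 70, giving n₂ = 3 × 70 = 210.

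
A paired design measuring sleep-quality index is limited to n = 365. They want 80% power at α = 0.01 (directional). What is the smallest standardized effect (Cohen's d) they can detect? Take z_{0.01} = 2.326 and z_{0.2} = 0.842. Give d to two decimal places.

d_min ≈ 0.17

For a single sample (or paired design) of n = 365: d_min = (z_{α} + z_β)/√n.
z-sum = 2.326 + 0.842 = 3.168.
d_min = 3.168 / √365 = 3.168 / 19.105 = 0.166.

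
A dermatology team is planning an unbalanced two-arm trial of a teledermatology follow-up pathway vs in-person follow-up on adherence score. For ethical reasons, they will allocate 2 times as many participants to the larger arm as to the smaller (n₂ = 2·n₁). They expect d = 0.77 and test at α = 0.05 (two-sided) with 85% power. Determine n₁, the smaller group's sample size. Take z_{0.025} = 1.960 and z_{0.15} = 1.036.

With allocation ratio k = n₂/n₁ = 2, Var(x̄₁−x̄₂) = σ²(1/n₁ + 1/(k·n₁)) = σ²·(k+1)/(k·n₁).
So n₁ = (1 + 1/k)·((z_{α/2} + z_β)/d)² = 1.500 × (2.996/0.77)².
n₁ = 1.500 × 15.14 = 22.7.
Round up: n₁ = 23, giving n₂ = 2 × 23 = 46.

n₁ = 23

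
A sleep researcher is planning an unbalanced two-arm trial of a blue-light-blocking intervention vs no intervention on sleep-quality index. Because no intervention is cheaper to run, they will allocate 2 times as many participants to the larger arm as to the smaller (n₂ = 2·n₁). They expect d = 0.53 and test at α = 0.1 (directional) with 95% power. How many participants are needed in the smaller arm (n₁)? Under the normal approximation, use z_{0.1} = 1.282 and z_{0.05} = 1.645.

With allocation ratio k = n₂/n₁ = 2, Var(x̄₁−x̄₂) = σ²(1/n₁ + 1/(k·n₁)) = σ²·(k+1)/(k·n₁).
So n₁ = (1 + 1/k)·((z_{α} + z_β)/d)² = 1.500 × (2.927/0.53)².
n₁ = 1.500 × 30.50 = 45.7.
Round up: n₁ = 46, giving n₂ = 2 × 46 = 92.

n₁ = 46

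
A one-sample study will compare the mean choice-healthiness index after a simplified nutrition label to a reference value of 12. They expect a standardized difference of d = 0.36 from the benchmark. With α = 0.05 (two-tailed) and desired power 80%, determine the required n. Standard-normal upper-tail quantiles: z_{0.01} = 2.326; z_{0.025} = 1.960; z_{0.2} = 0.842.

For a one-sample test: n = ((z_{α/2} + z_β) / d)².
z_{α/2} + z_β = 1.960 + 0.842 = 2.802.
n = (2.802 / 0.36)² = 7.783² = 60.58.
Round up.

n = 61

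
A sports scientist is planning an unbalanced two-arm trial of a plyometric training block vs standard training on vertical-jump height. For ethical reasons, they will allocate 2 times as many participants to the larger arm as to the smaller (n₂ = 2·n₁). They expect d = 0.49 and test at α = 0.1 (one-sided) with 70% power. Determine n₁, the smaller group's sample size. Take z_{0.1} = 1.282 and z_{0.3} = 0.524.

With allocation ratio k = n₂/n₁ = 2, Var(x̄₁−x̄₂) = σ²(1/n₁ + 1/(k·n₁)) = σ²·(k+1)/(k·n₁).
So n₁ = (1 + 1/k)·((z_{α} + z_β)/d)² = 1.500 × (1.806/0.49)².
n₁ = 1.500 × 13.58 = 20.4.
Round up: n₁ = 21, giving n₂ = 2 × 21 = 42.

n₁ = 21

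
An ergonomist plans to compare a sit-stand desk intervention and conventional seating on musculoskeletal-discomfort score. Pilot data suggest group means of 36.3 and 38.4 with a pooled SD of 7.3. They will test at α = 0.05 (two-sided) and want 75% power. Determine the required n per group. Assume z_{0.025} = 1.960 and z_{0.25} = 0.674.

Cohen's d = |M₁ − M₂| / SD_pooled = |36.3 − 38.4| / 7.3 = 2.1 / 7.3 = 0.288.
For two independent groups with equal n: n = 2·((z_{α/2} + z_β) / d)².
z_{α/2} + z_β = 1.960 + 0.674 = 2.634.
n = 2 × (2.634 / 0.288)² = 2 × 9.146² = 2 × 83.65 = 167.3.
Round up to the next whole participant.

n = 168 per group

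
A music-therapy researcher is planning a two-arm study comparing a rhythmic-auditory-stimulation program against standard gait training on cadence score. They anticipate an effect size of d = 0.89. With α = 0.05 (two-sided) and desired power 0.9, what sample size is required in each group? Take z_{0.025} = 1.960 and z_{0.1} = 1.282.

For two independent groups with equal n: n = 2·((z_{α/2} + z_β) / d)².
z_{α/2} + z_β = 1.960 + 1.282 = 3.242.
n = 2 × (3.242 / 0.89)² = 2 × 3.643² = 2 × 13.27 = 26.5.
Round up to the next whole participant.

n = 27 per group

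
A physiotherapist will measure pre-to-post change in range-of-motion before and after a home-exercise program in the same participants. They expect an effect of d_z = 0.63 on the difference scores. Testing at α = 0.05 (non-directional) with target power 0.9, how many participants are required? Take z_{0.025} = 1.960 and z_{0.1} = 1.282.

For a paired (one-sample on differences) test: n = ((z_{α/2} + z_β) / d)².
z_{α/2} + z_β = 1.960 + 1.282 = 3.242.
n = (3.242 / 0.63)² = 5.146² = 26.48.
Round up.

n = 27 pairs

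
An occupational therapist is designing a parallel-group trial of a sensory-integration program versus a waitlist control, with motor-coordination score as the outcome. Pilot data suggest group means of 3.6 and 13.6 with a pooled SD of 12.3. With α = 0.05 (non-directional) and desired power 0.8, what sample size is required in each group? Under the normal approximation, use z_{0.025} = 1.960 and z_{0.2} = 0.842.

n = 24 per group

Cohen's d = |M₁ − M₂| / SD_pooled = |3.6 − 13.6| / 12.3 = 10.0 / 12.3 = 0.813.
For two independent groups with equal n: n = 2·((z_{α/2} + z_β) / d)².
z_{α/2} + z_β = 1.960 + 0.842 = 2.802.
n = 2 × (2.802 / 0.813)² = 2 × 3.446² = 2 × 11.88 = 23.8.
Round up to the next whole participant.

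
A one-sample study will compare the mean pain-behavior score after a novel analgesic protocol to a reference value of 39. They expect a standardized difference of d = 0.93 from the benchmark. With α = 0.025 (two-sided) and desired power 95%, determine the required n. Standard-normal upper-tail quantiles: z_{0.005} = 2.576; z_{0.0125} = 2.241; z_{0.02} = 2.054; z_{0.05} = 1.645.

For a one-sample test: n = ((z_{α/2} + z_β) / d)².
z_{α/2} + z_β = 2.241 + 1.645 = 3.886.
n = (3.886 / 0.93)² = 4.178² = 17.46.
Round up.

n = 18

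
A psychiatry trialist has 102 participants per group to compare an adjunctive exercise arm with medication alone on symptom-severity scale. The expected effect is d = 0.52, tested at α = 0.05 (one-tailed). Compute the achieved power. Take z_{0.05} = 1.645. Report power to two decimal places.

power ≈ 0.98

For two equal groups, power = Φ(d·√(n/2) − z_{α}).
d·√(n/2) = 0.52 × √(102/2) = 0.52 × 7.141 = 3.714.
z_β = 3.714 − 1.645 = 2.069.
Power = Φ(2.069) = 0.981.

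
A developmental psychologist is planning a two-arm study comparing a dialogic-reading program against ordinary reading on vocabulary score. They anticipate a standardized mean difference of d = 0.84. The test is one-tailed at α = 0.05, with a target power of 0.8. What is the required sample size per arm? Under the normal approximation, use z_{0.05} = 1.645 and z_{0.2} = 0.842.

For two independent groups with equal n: n = 2·((z_{α} + z_β) / d)².
z_{α} + z_β = 1.645 + 0.842 = 2.487.
n = 2 × (2.487 / 0.84)² = 2 × 2.961² = 2 × 8.77 = 17.5.
Round up to the next whole participant.

n = 18 per group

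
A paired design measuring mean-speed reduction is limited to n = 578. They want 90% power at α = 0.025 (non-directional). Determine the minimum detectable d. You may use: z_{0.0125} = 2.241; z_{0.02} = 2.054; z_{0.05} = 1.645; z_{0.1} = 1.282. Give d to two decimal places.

For a single sample (or paired design) of n = 578: d_min = (z_{α/2} + z_β)/√n.
z-sum = 2.241 + 1.282 = 3.523.
d_min = 3.523 / √578 = 3.523 / 24.042 = 0.147.

d_min ≈ 0.15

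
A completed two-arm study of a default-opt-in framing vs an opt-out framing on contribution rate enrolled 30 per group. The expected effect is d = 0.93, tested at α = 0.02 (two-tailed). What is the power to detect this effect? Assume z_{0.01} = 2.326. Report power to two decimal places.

power ≈ 0.90

For two equal groups, power = Φ(d·√(n/2) − z_{α/2}).
d·√(n/2) = 0.93 × √(30/2) = 0.93 × 3.873 = 3.602.
z_β = 3.602 − 2.326 = 1.276.
Power = Φ(1.276) = 0.899.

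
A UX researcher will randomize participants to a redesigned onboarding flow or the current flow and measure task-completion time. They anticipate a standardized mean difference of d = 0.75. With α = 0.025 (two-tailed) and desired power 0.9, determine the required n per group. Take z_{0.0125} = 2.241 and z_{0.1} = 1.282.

For two independent groups with equal n: n = 2·((z_{α/2} + z_β) / d)².
z_{α/2} + z_β = 2.241 + 1.282 = 3.523.
n = 2 × (3.523 / 0.75)² = 2 × 4.697² = 2 × 22.06 = 44.1.
Round up to the next whole participant.

n = 45 per group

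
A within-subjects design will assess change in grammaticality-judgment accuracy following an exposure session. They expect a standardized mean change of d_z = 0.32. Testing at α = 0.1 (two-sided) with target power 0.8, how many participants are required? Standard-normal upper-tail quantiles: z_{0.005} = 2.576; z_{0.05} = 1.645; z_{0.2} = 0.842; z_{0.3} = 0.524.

n = 61 pairs

For a paired (one-sample on differences) test: n = ((z_{α/2} + z_β) / d)².
z_{α/2} + z_β = 1.645 + 0.842 = 2.487.
n = (2.487 / 0.32)² = 7.772² = 60.40.
Round up.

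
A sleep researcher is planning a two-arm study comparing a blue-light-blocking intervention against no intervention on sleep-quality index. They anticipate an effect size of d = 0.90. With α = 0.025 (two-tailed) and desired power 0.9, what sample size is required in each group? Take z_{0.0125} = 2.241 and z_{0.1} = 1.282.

For two independent groups with equal n: n = 2·((z_{α/2} + z_β) / d)².
z_{α/2} + z_β = 2.241 + 1.282 = 3.523.
n = 2 × (3.523 / 0.90)² = 2 × 3.914² = 2 × 15.32 = 30.6.
Round up to the next whole participant.

n = 31 per group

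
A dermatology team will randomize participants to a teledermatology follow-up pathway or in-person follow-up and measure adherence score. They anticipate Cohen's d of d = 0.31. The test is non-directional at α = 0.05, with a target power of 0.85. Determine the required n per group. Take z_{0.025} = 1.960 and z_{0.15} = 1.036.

For two independent groups with equal n: n = 2·((z_{α/2} + z_β) / d)².
z_{α/2} + z_β = 1.960 + 1.036 = 2.996.
n = 2 × (2.996 / 0.31)² = 2 × 9.665² = 2 × 93.40 = 186.8.
Round up to the next whole participant.

n = 187 per group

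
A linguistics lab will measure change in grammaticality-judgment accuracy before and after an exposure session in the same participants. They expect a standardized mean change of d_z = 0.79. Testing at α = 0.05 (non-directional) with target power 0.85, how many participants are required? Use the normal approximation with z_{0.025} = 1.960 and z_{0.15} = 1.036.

For a paired (one-sample on differences) test: n = ((z_{α/2} + z_β) / d)².
z_{α/2} + z_β = 1.960 + 1.036 = 2.996.
n = (2.996 / 0.79)² = 3.792² = 14.38.
Round up.

n = 15 pairs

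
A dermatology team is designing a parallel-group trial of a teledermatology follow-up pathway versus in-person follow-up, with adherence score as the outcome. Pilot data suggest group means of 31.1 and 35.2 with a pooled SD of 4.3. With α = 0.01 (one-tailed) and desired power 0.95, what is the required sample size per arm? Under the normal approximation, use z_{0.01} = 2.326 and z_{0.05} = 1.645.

Cohen's d = |M₁ − M₂| / SD_pooled = |31.1 − 35.2| / 4.3 = 4.1 / 4.3 = 0.953.
For two independent groups with equal n: n = 2·((z_{α} + z_β) / d)².
z_{α} + z_β = 2.326 + 1.645 = 3.971.
n = 2 × (3.971 / 0.953)² = 2 × 4.167² = 2 × 17.36 = 34.7.
Round up to the next whole participant.

n = 35 per group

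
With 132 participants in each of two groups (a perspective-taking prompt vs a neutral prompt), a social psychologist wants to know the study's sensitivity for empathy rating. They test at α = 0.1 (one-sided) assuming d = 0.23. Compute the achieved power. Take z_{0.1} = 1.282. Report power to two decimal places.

power ≈ 0.72

For two equal groups, power = Φ(d·√(n/2) − z_{α}).
d·√(n/2) = 0.23 × √(132/2) = 0.23 × 8.124 = 1.869.
z_β = 1.869 − 1.282 = 0.587.
Power = Φ(0.587) = 0.721.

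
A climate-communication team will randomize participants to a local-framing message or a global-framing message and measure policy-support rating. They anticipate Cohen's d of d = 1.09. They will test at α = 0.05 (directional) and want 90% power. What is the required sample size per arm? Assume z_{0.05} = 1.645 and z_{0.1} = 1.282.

For two independent groups with equal n: n = 2·((z_{α} + z_β) / d)².
z_{α} + z_β = 1.645 + 1.282 = 2.927.
n = 2 × (2.927 / 1.09)² = 2 × 2.685² = 2 × 7.21 = 14.4.
Round up to the next whole participant.

n = 15 per group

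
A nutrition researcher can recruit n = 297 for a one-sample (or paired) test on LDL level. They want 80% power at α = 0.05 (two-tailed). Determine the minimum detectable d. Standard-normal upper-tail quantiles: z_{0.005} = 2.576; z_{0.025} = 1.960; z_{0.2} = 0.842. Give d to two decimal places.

d_min ≈ 0.16

For a single sample (or paired design) of n = 297: d_min = (z_{α/2} + z_β)/√n.
z-sum = 1.960 + 0.842 = 2.802.
d_min = 2.802 / √297 = 2.802 / 17.234 = 0.163.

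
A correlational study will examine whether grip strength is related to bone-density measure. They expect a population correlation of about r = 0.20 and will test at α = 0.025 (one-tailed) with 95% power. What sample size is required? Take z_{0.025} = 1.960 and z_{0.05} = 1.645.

Fisher's z: C = ½·ln((1+r)/(1−r)) = ½·ln(1.5000) = 0.2027.
n = ((z_{α} + z_β)/C)² + 3.
(1.960 + 1.645) / 0.2027 = 3.605 / 0.2027 = 17.785.
n = 17.785² + 3 = 316.30 + 3 = 319.3.
Round up.

n = 320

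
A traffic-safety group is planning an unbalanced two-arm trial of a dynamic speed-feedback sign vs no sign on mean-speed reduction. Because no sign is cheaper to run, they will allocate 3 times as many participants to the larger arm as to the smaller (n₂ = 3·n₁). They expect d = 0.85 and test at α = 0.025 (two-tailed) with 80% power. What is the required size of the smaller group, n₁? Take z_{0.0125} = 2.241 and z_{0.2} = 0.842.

n₁ = 18

With allocation ratio k = n₂/n₁ = 3, Var(x̄₁−x̄₂) = σ²(1/n₁ + 1/(k·n₁)) = σ²·(k+1)/(k·n₁).
So n₁ = (1 + 1/k)·((z_{α/2} + z_β)/d)² = 1.333 × (3.083/0.85)².
n₁ = 1.333 × 13.16 = 17.5.
Round up: n₁ = 18, giving n₂ = 3 × 18 = 54.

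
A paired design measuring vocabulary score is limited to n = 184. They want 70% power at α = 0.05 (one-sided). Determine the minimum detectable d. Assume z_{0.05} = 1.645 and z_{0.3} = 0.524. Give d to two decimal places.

d_min ≈ 0.16

For a single sample (or paired design) of n = 184: d_min = (z_{α} + z_β)/√n.
z-sum = 1.645 + 0.524 = 2.169.
d_min = 2.169 / √184 = 2.169 / 13.565 = 0.160.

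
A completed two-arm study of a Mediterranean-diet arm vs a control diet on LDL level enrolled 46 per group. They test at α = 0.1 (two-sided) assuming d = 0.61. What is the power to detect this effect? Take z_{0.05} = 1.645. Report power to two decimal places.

For two equal groups, power = Φ(d·√(n/2) − z_{α/2}).
d·√(n/2) = 0.61 × √(46/2) = 0.61 × 4.796 = 2.925.
z_β = 2.925 − 1.645 = 1.280.
Power = Φ(1.280) = 0.900.

power ≈ 0.90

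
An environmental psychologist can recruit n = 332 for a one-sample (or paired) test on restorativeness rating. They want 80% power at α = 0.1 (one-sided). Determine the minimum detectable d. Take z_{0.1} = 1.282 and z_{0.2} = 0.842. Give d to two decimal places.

d_min ≈ 0.12

For a single sample (or paired design) of n = 332: d_min = (z_{α} + z_β)/√n.
z-sum = 1.282 + 0.842 = 2.124.
d_min = 2.124 / √332 = 2.124 / 18.221 = 0.117.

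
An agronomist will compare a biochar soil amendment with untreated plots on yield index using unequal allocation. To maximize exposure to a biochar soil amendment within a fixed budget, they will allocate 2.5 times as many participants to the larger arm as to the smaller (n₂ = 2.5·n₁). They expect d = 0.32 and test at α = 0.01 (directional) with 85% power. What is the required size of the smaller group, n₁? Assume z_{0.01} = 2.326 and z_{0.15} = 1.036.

n₁ = 155

With allocation ratio k = n₂/n₁ = 2.5, Var(x̄₁−x̄₂) = σ²(1/n₁ + 1/(k·n₁)) = σ²·(k+1)/(k·n₁).
So n₁ = (1 + 1/k)·((z_{α} + z_β)/d)² = 1.400 × (3.362/0.32)².
n₁ = 1.400 × 110.38 = 154.5.
Round up: n₁ = 155, giving n₂ = ⌈2.5 × 155⌉ = ⌈387.5⌉ = 388.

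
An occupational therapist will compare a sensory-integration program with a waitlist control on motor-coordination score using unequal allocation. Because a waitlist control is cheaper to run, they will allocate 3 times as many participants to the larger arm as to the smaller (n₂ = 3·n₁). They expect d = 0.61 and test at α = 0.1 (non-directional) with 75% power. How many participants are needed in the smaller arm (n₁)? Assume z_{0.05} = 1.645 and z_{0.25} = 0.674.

With allocation ratio k = n₂/n₁ = 3, Var(x̄₁−x̄₂) = σ²(1/n₁ + 1/(k·n₁)) = σ²·(k+1)/(k·n₁).
So n₁ = (1 + 1/k)·((z_{α/2} + z_β)/d)² = 1.333 × (2.319/0.61)².
n₁ = 1.333 × 14.45 = 19.3.
Round up: n₁ = 20, giving n₂ = 3 × 20 = 60.

n₁ = 20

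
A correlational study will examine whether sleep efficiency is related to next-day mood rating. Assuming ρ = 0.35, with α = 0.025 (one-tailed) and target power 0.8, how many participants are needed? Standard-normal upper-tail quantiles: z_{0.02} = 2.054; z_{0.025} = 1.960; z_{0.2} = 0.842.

n = 62

Fisher's z: C = ½·ln((1+r)/(1−r)) = ½·ln(2.0769) = 0.3654.
n = ((z_{α} + z_β)/C)² + 3.
(1.960 + 0.842) / 0.3654 = 2.802 / 0.3654 = 7.668.
n = 7.668² + 3 = 58.80 + 3 = 61.8.
Round up.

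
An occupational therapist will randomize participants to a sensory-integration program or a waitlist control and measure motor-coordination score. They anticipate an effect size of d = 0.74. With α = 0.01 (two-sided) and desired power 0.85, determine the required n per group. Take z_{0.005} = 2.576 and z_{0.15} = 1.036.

n = 48 per group

For two independent groups with equal n: n = 2·((z_{α/2} + z_β) / d)².
z_{α/2} + z_β = 2.576 + 1.036 = 3.612.
n = 2 × (3.612 / 0.74)² = 2 × 4.881² = 2 × 23.82 = 47.6.
Round up to the next whole participant.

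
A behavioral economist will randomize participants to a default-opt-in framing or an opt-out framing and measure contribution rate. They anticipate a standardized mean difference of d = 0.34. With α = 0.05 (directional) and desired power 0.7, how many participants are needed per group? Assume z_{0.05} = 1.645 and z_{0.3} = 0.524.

n = 82 per group

For two independent groups with equal n: n = 2·((z_{α} + z_β) / d)².
z_{α} + z_β = 1.645 + 0.524 = 2.169.
n = 2 × (2.169 / 0.34)² = 2 × 6.379² = 2 × 40.70 = 81.4.
Round up to the next whole participant.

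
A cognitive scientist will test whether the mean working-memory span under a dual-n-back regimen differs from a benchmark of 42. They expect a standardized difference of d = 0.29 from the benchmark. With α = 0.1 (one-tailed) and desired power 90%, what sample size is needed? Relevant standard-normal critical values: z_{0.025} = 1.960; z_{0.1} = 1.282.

For a one-sample test: n = ((z_{α} + z_β) / d)².
z_{α} + z_β = 1.282 + 1.282 = 2.564.
n = (2.564 / 0.29)² = 8.841² = 78.17.
Round up.

n = 79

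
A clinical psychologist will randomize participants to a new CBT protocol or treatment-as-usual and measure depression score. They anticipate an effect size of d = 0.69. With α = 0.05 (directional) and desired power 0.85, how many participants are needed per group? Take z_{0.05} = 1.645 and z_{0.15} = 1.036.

For two independent groups with equal n: n = 2·((z_{α} + z_β) / d)².
z_{α} + z_β = 1.645 + 1.036 = 2.681.
n = 2 × (2.681 / 0.69)² = 2 × 3.886² = 2 × 15.10 = 30.2.
Round up to the next whole participant.

n = 31 per group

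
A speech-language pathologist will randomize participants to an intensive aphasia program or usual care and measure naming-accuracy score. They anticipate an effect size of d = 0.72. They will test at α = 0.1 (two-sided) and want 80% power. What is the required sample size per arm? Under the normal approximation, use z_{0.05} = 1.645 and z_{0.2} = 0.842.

For two independent groups with equal n: n = 2·((z_{α/2} + z_β) / d)².
z_{α/2} + z_β = 1.645 + 0.842 = 2.487.
n = 2 × (2.487 / 0.72)² = 2 × 3.454² = 2 × 11.93 = 23.9.
Round up to the next whole participant.

n = 24 per group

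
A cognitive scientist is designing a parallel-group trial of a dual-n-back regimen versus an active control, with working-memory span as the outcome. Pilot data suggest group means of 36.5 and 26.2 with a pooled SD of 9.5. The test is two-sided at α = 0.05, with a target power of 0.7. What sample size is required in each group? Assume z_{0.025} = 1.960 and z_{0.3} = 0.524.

n = 11 per group

Cohen's d = |M₁ − M₂| / SD_pooled = |36.5 − 26.2| / 9.5 = 10.3 / 9.5 = 1.084.
For two independent groups with equal n: n = 2·((z_{α/2} + z_β) / d)².
z_{α/2} + z_β = 1.960 + 0.524 = 2.484.
n = 2 × (2.484 / 1.084)² = 2 × 2.292² = 2 × 5.25 = 10.5.
Round up to the next whole participant.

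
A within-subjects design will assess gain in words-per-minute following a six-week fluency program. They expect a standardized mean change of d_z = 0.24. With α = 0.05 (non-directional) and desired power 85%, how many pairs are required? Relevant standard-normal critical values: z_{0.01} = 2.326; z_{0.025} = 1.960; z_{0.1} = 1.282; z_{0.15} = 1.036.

n = 156 pairs

For a paired (one-sample on differences) test: n = ((z_{α/2} + z_β) / d)².
z_{α/2} + z_β = 1.960 + 1.036 = 2.996.
n = (2.996 / 0.24)² = 12.483² = 155.83.
Round up.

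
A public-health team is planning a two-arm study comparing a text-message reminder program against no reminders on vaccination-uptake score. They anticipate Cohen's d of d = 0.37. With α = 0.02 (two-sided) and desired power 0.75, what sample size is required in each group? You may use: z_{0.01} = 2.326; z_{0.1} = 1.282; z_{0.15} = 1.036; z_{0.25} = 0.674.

For two independent groups with equal n: n = 2·((z_{α/2} + z_β) / d)².
z_{α/2} + z_β = 2.326 + 0.674 = 3.000.
n = 2 × (3.000 / 0.37)² = 2 × 8.108² = 2 × 65.74 = 131.5.
Round up to the next whole participant.

n = 132 per group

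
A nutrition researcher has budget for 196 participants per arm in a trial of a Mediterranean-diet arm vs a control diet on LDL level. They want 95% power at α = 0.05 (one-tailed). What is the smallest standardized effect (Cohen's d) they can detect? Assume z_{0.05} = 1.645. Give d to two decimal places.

For two independent groups of n = 196 each: d_min = (z_{α} + z_β)·√(2/n).
z-sum = 1.645 + 1.645 = 3.290.
d_min = 3.290 × √(2/196) = 3.290 × 0.1010 = 0.332.

d_min ≈ 0.33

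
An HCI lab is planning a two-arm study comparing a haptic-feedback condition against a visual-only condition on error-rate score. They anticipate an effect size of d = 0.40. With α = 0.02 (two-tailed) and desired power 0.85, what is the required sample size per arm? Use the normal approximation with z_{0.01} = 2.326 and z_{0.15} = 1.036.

n = 142 per group

For two independent groups with equal n: n = 2·((z_{α/2} + z_β) / d)².
z_{α/2} + z_β = 2.326 + 1.036 = 3.362.
n = 2 × (3.362 / 0.40)² = 2 × 8.405² = 2 × 70.64 = 141.3.
Round up to the next whole participant.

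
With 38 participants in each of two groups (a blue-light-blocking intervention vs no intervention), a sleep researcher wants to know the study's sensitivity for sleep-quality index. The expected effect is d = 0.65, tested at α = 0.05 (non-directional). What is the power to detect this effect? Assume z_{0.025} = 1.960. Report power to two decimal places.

power ≈ 0.81

For two equal groups, power = Φ(d·√(n/2) − z_{α/2}).
d·√(n/2) = 0.65 × √(38/2) = 0.65 × 4.359 = 2.833.
z_β = 2.833 − 1.960 = 0.873.
Power = Φ(0.873) = 0.809.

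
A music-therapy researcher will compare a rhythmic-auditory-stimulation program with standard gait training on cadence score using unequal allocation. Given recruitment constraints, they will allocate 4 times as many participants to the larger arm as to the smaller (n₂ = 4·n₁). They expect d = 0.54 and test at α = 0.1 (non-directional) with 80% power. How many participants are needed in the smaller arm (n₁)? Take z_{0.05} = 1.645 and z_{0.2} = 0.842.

With allocation ratio k = n₂/n₁ = 4, Var(x̄₁−x̄₂) = σ²(1/n₁ + 1/(k·n₁)) = σ²·(k+1)/(k·n₁).
So n₁ = (1 + 1/k)·((z_{α/2} + z_β)/d)² = 1.250 × (2.487/0.54)².
n₁ = 1.250 × 21.21 = 26.5.
Round up: n₁ = 27, giving n₂ = 4 × 27 = 108.

n₁ = 27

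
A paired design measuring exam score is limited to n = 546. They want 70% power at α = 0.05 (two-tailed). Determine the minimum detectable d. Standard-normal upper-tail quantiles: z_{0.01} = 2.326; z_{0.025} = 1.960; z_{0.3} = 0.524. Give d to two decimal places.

For a single sample (or paired design) of n = 546: d_min = (z_{α/2} + z_β)/√n.
z-sum = 1.960 + 0.524 = 2.484.
d_min = 2.484 / √546 = 2.484 / 23.367 = 0.106.

d_min ≈ 0.11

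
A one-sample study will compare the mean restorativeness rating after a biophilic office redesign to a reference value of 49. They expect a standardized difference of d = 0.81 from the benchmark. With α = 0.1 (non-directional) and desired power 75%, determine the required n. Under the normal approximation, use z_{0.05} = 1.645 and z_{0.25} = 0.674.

For a one-sample test: n = ((z_{α/2} + z_β) / d)².
z_{α/2} + z_β = 1.645 + 0.674 = 2.319.
n = (2.319 / 0.81)² = 2.863² = 8.20.
Round up.

n = 9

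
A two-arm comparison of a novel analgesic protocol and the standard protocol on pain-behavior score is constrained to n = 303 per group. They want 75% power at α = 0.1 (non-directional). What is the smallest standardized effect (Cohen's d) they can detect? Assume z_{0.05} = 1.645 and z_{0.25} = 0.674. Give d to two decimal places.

d_min ≈ 0.19

For two independent groups of n = 303 each: d_min = (z_{α/2} + z_β)·√(2/n).
z-sum = 1.645 + 0.674 = 2.319.
d_min = 2.319 × √(2/303) = 2.319 × 0.0812 = 0.188.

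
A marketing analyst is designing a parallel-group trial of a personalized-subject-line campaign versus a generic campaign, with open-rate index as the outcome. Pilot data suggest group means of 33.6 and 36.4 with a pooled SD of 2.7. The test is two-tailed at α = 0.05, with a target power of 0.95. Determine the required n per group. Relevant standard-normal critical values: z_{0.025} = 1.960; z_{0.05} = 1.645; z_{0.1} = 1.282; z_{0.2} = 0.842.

Cohen's d = |M₁ − M₂| / SD_pooled = |33.6 − 36.4| / 2.7 = 2.8 / 2.7 = 1.037.
For two independent groups with equal n: n = 2·((z_{α/2} + z_β) / d)².
z_{α/2} + z_β = 1.960 + 1.645 = 3.605.
n = 2 × (3.605 / 1.037)² = 2 × 3.476² = 2 × 12.09 = 24.2.
Round up to the next whole participant.

n = 25 per group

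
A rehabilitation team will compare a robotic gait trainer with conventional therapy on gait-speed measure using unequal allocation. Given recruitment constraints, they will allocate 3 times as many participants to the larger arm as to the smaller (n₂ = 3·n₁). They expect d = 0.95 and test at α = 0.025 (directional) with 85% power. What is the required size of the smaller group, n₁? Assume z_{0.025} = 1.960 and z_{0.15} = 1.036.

n₁ = 14

With allocation ratio k = n₂/n₁ = 3, Var(x̄₁−x̄₂) = σ²(1/n₁ + 1/(k·n₁)) = σ²·(k+1)/(k·n₁).
So n₁ = (1 + 1/k)·((z_{α} + z_β)/d)² = 1.333 × (2.996/0.95)².
n₁ = 1.333 × 9.95 = 13.3.
Round up: n₁ = 14, giving n₂ = 3 × 14 = 42.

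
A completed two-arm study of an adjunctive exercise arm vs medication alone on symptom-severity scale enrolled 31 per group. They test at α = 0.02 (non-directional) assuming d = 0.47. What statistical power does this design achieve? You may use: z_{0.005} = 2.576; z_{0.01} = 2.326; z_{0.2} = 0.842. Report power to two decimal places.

power ≈ 0.32

For two equal groups, power = Φ(d·√(n/2) − z_{α/2}).
d·√(n/2) = 0.47 × √(31/2) = 0.47 × 3.937 = 1.850.
z_β = 1.850 − 2.326 = -0.476.
Power = Φ(-0.476) = 0.317.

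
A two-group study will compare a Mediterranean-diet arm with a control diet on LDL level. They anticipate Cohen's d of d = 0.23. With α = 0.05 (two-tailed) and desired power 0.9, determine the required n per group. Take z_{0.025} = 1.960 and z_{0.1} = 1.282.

For two independent groups with equal n: n = 2·((z_{α/2} + z_β) / d)².
z_{α/2} + z_β = 1.960 + 1.282 = 3.242.
n = 2 × (3.242 / 0.23)² = 2 × 14.096² = 2 × 198.69 = 397.4.
Round up to the next whole participant.

n = 398 per group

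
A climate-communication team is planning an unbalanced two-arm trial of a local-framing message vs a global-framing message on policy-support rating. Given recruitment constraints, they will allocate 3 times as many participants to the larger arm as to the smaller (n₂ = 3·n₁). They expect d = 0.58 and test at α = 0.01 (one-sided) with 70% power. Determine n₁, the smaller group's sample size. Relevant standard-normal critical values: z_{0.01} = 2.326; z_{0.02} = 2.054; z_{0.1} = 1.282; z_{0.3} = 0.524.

With allocation ratio k = n₂/n₁ = 3, Var(x̄₁−x̄₂) = σ²(1/n₁ + 1/(k·n₁)) = σ²·(k+1)/(k·n₁).
So n₁ = (1 + 1/k)·((z_{α} + z_β)/d)² = 1.333 × (2.850/0.58)².
n₁ = 1.333 × 24.15 = 32.2.
Round up: n₁ = 33, giving n₂ = 3 × 33 = 99.

n₁ = 33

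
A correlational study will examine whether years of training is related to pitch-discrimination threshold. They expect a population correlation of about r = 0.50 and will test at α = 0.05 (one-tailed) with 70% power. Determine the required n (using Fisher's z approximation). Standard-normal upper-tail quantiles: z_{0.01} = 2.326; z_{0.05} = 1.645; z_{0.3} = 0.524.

Fisher's z: C = ½·ln((1+r)/(1−r)) = ½·ln(3.0000) = 0.5493.
n = ((z_{α} + z_β)/C)² + 3.
(1.645 + 0.524) / 0.5493 = 2.169 / 0.5493 = 3.949.
n = 3.949² + 3 = 15.59 + 3 = 18.6.
Round up.

n = 19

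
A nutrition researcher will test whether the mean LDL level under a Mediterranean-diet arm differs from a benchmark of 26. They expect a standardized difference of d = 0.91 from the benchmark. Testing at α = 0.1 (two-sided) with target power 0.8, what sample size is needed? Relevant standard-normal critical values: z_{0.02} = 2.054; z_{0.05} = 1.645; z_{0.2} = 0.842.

For a one-sample test: n = ((z_{α/2} + z_β) / d)².
z_{α/2} + z_β = 1.645 + 0.842 = 2.487.
n = (2.487 / 0.91)² = 2.733² = 7.47.
Round up.

n = 8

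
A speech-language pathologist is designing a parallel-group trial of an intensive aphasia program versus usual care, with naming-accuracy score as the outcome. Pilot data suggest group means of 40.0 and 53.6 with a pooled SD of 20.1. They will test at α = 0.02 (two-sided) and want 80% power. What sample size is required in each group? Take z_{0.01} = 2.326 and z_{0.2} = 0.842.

Cohen's d = |M₁ − M₂| / SD_pooled = |40.0 − 53.6| / 20.1 = 13.6 / 20.1 = 0.677.
For two independent groups with equal n: n = 2·((z_{α/2} + z_β) / d)².
z_{α/2} + z_β = 2.326 + 0.842 = 3.168.
n = 2 × (3.168 / 0.677)² = 2 × 4.679² = 2 × 21.90 = 43.8.
Round up to the next whole participant.

n = 44 per group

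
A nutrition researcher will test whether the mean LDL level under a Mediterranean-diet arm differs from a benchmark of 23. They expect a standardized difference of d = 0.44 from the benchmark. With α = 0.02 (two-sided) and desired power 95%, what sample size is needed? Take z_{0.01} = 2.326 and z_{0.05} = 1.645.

n = 82

For a one-sample test: n = ((z_{α/2} + z_β) / d)².
z_{α/2} + z_β = 2.326 + 1.645 = 3.971.
n = (3.971 / 0.44)² = 9.025² = 81.45.
Round up.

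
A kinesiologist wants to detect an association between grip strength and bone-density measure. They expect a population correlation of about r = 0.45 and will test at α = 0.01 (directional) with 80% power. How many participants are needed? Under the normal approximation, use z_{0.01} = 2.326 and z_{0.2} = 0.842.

Fisher's z: C = ½·ln((1+r)/(1−r)) = ½·ln(2.6364) = 0.4847.
n = ((z_{α} + z_β)/C)² + 3.
(2.326 + 0.842) / 0.4847 = 3.168 / 0.4847 = 6.536.
n = 6.536² + 3 = 42.72 + 3 = 45.7.
Round up.

n = 46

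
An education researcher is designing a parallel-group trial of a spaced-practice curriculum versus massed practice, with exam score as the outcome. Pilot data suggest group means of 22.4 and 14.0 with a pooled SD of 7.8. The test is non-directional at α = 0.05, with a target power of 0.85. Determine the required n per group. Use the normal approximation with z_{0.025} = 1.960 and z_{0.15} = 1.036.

Cohen's d = |M₁ − M₂| / SD_pooled = |22.4 − 14.0| / 7.8 = 8.4 / 7.8 = 1.077.
For two independent groups with equal n: n = 2·((z_{α/2} + z_β) / d)².
z_{α/2} + z_β = 1.960 + 1.036 = 2.996.
n = 2 × (2.996 / 1.077)² = 2 × 2.782² = 2 × 7.74 = 15.5.
Round up to the next whole participant.

n = 16 per group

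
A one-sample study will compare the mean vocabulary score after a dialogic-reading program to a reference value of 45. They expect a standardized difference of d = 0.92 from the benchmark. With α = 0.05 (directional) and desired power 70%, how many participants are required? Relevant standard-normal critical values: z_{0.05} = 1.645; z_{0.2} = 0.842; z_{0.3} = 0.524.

For a one-sample test: n = ((z_{α} + z_β) / d)².
z_{α} + z_β = 1.645 + 0.524 = 2.169.
n = (2.169 / 0.92)² = 2.358² = 5.56.
Round up.

n = 6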